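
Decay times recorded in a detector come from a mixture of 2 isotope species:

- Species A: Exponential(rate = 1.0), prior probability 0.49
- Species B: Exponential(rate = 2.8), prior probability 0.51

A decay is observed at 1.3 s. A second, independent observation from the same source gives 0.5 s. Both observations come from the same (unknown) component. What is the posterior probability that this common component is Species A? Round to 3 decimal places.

Posterior ∝ prior × likelihood, so P(k | x) ∝ P(Z=k) f_k(x); normalise over all components.
Since both observations come from the same component, the likelihood for component k is f_k(x₁)·f_k(x₂).
  L_A = [0.272532] × [0.606531] = 0.165299
  L_B = [0.0735066] × [0.690471] = 0.0507542
Unnormalised posteriors:
  P(Z=A)·L_A = 0.49 × 0.165299 = 0.0809965
  P(Z=B)·L_B = 0.51 × 0.0507542 = 0.0258846
Normaliser: 0.0809965 + 0.0258846 = 0.106881
P(Species A | x₁,x₂) = 0.0809965 / 0.106881 ≈ 0.758

0.758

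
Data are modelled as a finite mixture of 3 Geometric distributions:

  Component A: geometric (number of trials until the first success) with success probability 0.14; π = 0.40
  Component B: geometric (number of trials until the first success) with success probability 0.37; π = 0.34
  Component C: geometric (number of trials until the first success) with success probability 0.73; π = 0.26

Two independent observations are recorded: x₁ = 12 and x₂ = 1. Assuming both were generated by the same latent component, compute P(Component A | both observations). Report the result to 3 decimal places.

The responsibility of component k is P(Z=k) f_k(x) divided by Σ_j P(Z=j) f_j(x).
Since both observations come from the same component, the likelihood for component k is f_k(x₁)·f_k(x₂).
  p_A = [0.14·(1−0.14)^11 = 0.14·0.190319 = 0.0266447] × [0.14] = 0.00373026
  p_B = [0.37·(1−0.37)^11 = 0.37·0.00620506 = 0.00229587] × [0.37] = 0.000849473
  p_C = [0.73·(1−0.73)^11 = 0.73·5.55906e-07 = 4.05811e-07] × [0.73] = 2.96242e-07
Prior × likelihood for each component:
  P(Z=A)·p_A = 0.40 × 0.00373026 = 0.0014921
  P(Z=B)·p_B = 0.34 × 0.000849473 = 0.000288821
  P(Z=C)·p_C = 0.26 × 2.96242e-07 = 7.7023e-08
Denominator: 0.0014921 + 0.000288821 + 7.7023e-08 = 0.001781
Responsibility of Component A: 0.0014921 / 0.001781 ≈ 0.838

0.838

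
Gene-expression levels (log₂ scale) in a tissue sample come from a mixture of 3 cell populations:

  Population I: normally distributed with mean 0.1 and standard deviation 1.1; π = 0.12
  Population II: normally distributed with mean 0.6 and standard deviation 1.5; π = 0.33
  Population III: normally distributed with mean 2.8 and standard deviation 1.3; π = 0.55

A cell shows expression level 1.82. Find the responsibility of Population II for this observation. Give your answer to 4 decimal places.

The responsibility of component k is π_k f_k(x) divided by Σ_j π_j f_j(x).
Evaluate each component's likelihood at the observed value:
  p_I = 0.106807
  p_II = 0.191062
  p_III = 0.230975
Prior × likelihood for each component:
  π_I·p_I = 0.12 × 0.106807 = 0.0128169
  π_II·p_II = 0.33 × 0.191062 = 0.0630503
  π_III·p_III = 0.55 × 0.230975 = 0.127036
Sum: 0.0128169 + 0.0630503 + 0.127036 = 0.202904
So the posterior for Population II is 0.0630503 / 0.202904 ≈ 0.3107.

0.3107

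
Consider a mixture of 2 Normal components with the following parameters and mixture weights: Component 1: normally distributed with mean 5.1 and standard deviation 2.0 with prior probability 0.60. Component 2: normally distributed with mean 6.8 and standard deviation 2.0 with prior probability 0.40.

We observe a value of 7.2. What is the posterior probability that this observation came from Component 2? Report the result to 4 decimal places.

0.5314

Apply Bayes' rule: the posterior for each component is proportional to its prior times its likelihood at x.
Evaluate each component's likelihood at the observed value:
  f_1 = (1/(2.0·√(2π)))·exp(−(7.2−5.1)²/(2·2.0²)) = 0.199471·exp(-0.55125) = 0.114941
  f_2 = (1/(2.0·√(2π)))·exp(−(7.2−6.8)²/(2·2.0²)) = 0.199471·exp(-0.02000) = 0.195521
Prior × likelihood for each component:
  π_1·f_1 = 0.60 × 0.114941 = 0.0689646
  π_2·f_2 = 0.40 × 0.195521 = 0.0782085
Denominator: 0.0689646 + 0.0782085 = 0.147173
So the posterior for Component 2 is 0.0782085 / 0.147173 ≈ 0.5314.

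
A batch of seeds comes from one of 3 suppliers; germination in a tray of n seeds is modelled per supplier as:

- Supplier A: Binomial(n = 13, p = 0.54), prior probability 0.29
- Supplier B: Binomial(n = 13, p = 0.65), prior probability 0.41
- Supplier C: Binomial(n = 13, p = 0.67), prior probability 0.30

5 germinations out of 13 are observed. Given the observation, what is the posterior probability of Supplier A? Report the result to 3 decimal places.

Apply Bayes' rule: the posterior for each component is proportional to its prior times its likelihood at x.
Binomial probabilities:
  p_A = C(13,5)·0.54^5·0.46^8 = 1287·0.0459165·0.00200476 = 0.11847
  p_B = C(13,5)·0.65^5·0.35^8 = 1287·0.116029·0.000225188 = 0.0336271
  p_C = C(13,5)·0.67^5·0.33^8 = 1287·0.135013·0.000140641 = 0.0244379
Weight by the priors:
  π_A·p_A = 0.29 × 0.11847 = 0.0343564
  π_B·p_B = 0.41 × 0.0336271 = 0.0137871
  π_C·p_C = 0.30 × 0.0244379 = 0.00733137
Sum: 0.0343564 + 0.0137871 + 0.00733137 = 0.0554749
P(Supplier A | 5 germinations out of 13) ≈ 0.619

0.619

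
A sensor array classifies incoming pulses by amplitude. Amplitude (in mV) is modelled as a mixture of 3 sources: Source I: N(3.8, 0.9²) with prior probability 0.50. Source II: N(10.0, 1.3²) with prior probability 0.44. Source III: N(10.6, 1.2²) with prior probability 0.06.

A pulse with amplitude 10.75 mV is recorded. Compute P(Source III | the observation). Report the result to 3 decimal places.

Apply Bayes' rule: the posterior for each component is proportional to its prior times its likelihood at x.
Evaluate each component's likelihood at the observed value:
  L_I = (1/(0.9·√(2π)))·exp(−(10.75−3.8)²/(2·0.9²)) = 0.443269·exp(-29.81636) = 4.98411e-14
  L_II = (1/(1.3·√(2π)))·exp(−(10.75−10.0)²/(2·1.3²)) = 0.306879·exp(-0.16642) = 0.259831
  L_III = (1/(1.2·√(2π)))·exp(−(10.75−10.6)²/(2·1.2²)) = 0.332452·exp(-0.00781) = 0.329865
Weight by the priors:
  P(Z=I)·L_I = 0.50 × 4.98411e-14 = 2.49206e-14
  P(Z=II)·L_II = 0.44 × 0.259831 = 0.114326
  P(Z=III)·L_III = 0.06 × 0.329865 = 0.0197919
Normaliser: 2.49206e-14 + 0.114326 + 0.0197919 = 0.134118
P(Source III | data) ≈ 0.148

0.148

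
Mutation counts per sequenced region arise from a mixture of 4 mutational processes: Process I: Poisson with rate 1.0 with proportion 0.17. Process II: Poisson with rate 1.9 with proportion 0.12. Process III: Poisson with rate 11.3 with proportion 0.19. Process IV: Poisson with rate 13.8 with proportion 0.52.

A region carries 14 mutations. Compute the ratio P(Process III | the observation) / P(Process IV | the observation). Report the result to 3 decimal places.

The posterior odds equal the prior odds times the likelihood ratio: (π_i/π_j)·(f_i(x)/f_j(x)).
Evaluate each component's likelihood at the observed value:
  p_I = e^(−1.0)·1.0^14/14! = 4.21985e-12
  p_II = e^(−1.9)·1.9^14/14! = 1.37083e-08
  p_III = e^(−11.3)·11.3^14/14! = 0.0785529
  p_IV = e^(−13.8)·13.8^14/14! = 0.105836
Odds = (0.19/0.52) × (0.0785529/0.105836) = 0.365385 × 0.742211 ≈ 0.271

0.271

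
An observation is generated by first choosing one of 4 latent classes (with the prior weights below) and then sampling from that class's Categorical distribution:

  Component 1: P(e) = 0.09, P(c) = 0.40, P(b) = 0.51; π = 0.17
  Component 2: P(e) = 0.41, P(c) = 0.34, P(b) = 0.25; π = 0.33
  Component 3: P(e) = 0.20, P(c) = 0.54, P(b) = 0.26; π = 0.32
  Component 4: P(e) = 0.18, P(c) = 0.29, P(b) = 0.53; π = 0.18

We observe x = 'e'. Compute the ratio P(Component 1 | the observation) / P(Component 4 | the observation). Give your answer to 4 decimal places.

Posterior odds = (w_i f_i(x)) / (w_j f_j(x)); the normalising sum cancels.
Component likelihoods at x = 'e':
  f_1 = P(e | comp) = 0.09
  f_2 = P(e | comp) = 0.41
  f_3 = P(e | comp) = 0.20
  f_4 = P(e | comp) = 0.18
0.0153 / 0.0324 ≈ 0.4722

0.4722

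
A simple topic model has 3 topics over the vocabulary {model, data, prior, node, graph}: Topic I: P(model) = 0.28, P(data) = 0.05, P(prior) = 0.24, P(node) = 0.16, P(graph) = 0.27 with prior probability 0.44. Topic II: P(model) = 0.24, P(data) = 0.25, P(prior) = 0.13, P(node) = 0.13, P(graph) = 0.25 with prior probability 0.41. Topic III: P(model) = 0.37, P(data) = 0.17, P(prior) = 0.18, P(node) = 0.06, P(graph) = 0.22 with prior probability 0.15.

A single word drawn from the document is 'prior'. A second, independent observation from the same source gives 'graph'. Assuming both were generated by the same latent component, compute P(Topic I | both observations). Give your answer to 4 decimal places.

The responsibility of component k is w_k f_k(x) divided by Σ_j w_j f_j(x).
Since both observations come from the same component, the likelihood for component k is f_k(x₁)·f_k(x₂).
  f_I = [P(prior | comp) = 0.24] × [0.27] = 0.0648
  f_II = [P(prior | comp) = 0.13] × [0.25] = 0.0325
  f_III = [P(prior | comp) = 0.18] × [0.22] = 0.0396
Unnormalised posteriors:
  w_I·f_I = 0.44 × 0.0648 = 0.028512
  w_II·f_II = 0.41 × 0.0325 = 0.013325
  w_III·f_III = 0.15 × 0.0396 = 0.00594
Marginal: 0.028512 + 0.013325 + 0.00594 = 0.047777
So the posterior for Topic I is 0.028512 / 0.047777 ≈ 0.5968.

0.5968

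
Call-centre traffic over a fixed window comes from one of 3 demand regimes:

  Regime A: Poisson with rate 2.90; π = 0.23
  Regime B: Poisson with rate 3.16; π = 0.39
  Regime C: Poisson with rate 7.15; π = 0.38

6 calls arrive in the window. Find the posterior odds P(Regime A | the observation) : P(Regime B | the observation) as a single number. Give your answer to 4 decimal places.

0.4569

Only the two components matter; the odds are (π_i f_i(x)) / (π_j f_j(x)).
Poisson probabilities:
  p_A = e^(−2.90)·2.90^6/6! = 0.0454571
  p_B = e^(−3.16)·3.16^6/6! = 0.0586705
  p_C = e^(−7.15)·7.15^6/6! = 0.145646
Posterior odds = (π_A·p_A) / (π_B·p_B) = (0.23·0.0454571) / (0.39·0.0586705) = 0.0104551 / 0.0228815 ≈ 0.4569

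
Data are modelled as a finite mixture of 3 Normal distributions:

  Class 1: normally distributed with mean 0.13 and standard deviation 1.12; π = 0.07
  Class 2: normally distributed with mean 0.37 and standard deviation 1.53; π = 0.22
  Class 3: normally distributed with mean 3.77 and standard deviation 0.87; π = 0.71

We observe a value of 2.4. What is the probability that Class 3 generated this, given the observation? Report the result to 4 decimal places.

0.7774

The responsibility of component k is π_k f_k(x) divided by Σ_j π_j f_j(x).
Normal densities:
  f_1 = (1/(1.12·√(2π)))·exp(−(2.4−0.13)²/(2·1.12²)) = 0.356198·exp(-2.05393) = 0.0456753
  f_2 = (1/(1.53·√(2π)))·exp(−(2.4−0.37)²/(2·1.53²)) = 0.260747·exp(-0.88020) = 0.108132
  f_3 = (1/(0.87·√(2π)))·exp(−(2.4−3.77)²/(2·0.87²)) = 0.458554·exp(-1.23986) = 0.132717
Multiply by the mixture weights:
  π_1·f_1 = 0.07 × 0.0456753 = 0.00319727
  π_2·f_2 = 0.22 × 0.108132 = 0.0237891
  π_3·f_3 = 0.71 × 0.132717 = 0.0942291
Marginal: 0.00319727 + 0.0237891 + 0.0942291 = 0.121215
P(Class 3 | 2.4) ≈ 0.7774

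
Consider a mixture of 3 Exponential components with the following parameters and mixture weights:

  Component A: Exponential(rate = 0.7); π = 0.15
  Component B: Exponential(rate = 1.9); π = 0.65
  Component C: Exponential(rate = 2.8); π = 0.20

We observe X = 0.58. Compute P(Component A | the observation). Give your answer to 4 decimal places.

0.1185

By Bayes' theorem, P(k | x) = P(Z=k) f_k(x) / Σ_j P(Z=j) f_j(x).
Component likelihoods at x = 0.58:
  L_A = 0.7·e^(−0.7·0.58) = 0.7·e^(−0.4060) = 0.466417
  L_B = 1.9·e^(−1.9·0.58) = 1.9·e^(−1.1020) = 0.631191
  L_C = 2.8·e^(−2.8·0.58) = 2.8·e^(−1.6240) = 0.551904
Prior × likelihood for each component:
  P(Z=A)·L_A = 0.15 × 0.466417 = 0.0699626
  P(Z=B)·L_B = 0.65 × 0.631191 = 0.410274
  P(Z=C)·L_C = 0.20 × 0.551904 = 0.110381
Sum: 0.0699626 + 0.410274 + 0.110381 = 0.590618
P(Component A | data) = 0.0699626 / 0.590618 ≈ 0.1185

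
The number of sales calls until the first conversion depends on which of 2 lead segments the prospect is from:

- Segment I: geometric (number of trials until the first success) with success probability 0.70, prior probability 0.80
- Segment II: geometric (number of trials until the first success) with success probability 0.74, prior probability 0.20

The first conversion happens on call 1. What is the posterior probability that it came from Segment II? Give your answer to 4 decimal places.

0.2090

P(component k | x) = w_k·f_k(x) / marginal(x), where marginal(x) = Σ_j w_j·f_j(x).
Evaluate each component's likelihood at the observed value:
  p_I = 0.70·(1−0.70)^0 = 0.70·1 = 0.7
  p_II = 0.74·(1−0.74)^0 = 0.74·1 = 0.74
Weight by the priors:
  w_I·p_I = 0.80 × 0.7 = 0.56
  w_II·p_II = 0.20 × 0.74 = 0.148
Marginal: 0.56 + 0.148 = 0.708
P(Segment II | 1) = 0.148 / 0.708 ≈ 0.2090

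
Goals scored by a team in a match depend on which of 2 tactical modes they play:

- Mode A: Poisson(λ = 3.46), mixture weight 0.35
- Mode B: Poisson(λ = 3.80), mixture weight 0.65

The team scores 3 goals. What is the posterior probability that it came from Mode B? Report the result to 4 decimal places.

0.6365

The responsibility of component k is π_k f_k(x) divided by Σ_j π_j f_j(x).
Poisson probabilities:
  L_A = 0.216979
  L_B = 0.204588
Unnormalised posteriors:
  π_A·L_A = 0.35 × 0.216979 = 0.0759427
  π_B·L_B = 0.65 × 0.204588 = 0.132982
Denominator: 0.0759427 + 0.132982 = 0.208925
Responsibility of Mode B: 0.132982 / 0.208925 ≈ 0.6365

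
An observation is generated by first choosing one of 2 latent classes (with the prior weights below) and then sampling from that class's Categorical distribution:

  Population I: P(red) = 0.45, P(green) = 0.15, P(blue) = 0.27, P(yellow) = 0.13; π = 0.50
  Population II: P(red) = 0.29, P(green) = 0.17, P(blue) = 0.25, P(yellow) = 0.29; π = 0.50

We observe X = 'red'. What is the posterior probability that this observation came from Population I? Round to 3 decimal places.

Apply Bayes' rule: the posterior for each component is proportional to its prior times its likelihood at x.
Component likelihoods at x = 'red':
  L_I = P(red | comp) = 0.45
  L_II = P(red | comp) = 0.29
Unnormalised posteriors:
  π_I·L_I = 0.50 × 0.45 = 0.225
  π_II·L_II = 0.50 × 0.29 = 0.145
Sum: 0.225 + 0.145 = 0.37
P(Population I | the observation) = 0.225 / 0.37 ≈ 0.608

0.608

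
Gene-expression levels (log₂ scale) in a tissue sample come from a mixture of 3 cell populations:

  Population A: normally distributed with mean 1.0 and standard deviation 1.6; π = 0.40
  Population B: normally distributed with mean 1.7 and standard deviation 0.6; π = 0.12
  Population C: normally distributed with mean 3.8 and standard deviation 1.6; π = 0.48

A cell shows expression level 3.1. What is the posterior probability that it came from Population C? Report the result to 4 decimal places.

0.6965

By Bayes' theorem, P(k | x) = π_k f_k(x) / Σ_j π_j f_j(x).
Normal densities:
  p_A = (1/(1.6·√(2π)))·exp(−(3.1−1.0)²/(2·1.6²)) = 0.249339·exp(-0.86133) = 0.105371
  p_B = (1/(0.6·√(2π)))·exp(−(3.1−1.7)²/(2·0.6²)) = 0.664904·exp(-2.72222) = 0.0437031
  p_C = (1/(1.6·√(2π)))·exp(−(3.1−3.8)²/(2·1.6²)) = 0.249339·exp(-0.09570) = 0.226583
Prior × likelihood for each component:
  π_A·p_A = 0.40 × 0.105371 = 0.0421483
  π_B·p_B = 0.12 × 0.0437031 = 0.00524438
  π_C·p_C = 0.48 × 0.226583 = 0.10876
Sum: 0.0421483 + 0.00524438 + 0.10876 = 0.156152
P(Population C | the observation) = 0.10876 / 0.156152 ≈ 0.6965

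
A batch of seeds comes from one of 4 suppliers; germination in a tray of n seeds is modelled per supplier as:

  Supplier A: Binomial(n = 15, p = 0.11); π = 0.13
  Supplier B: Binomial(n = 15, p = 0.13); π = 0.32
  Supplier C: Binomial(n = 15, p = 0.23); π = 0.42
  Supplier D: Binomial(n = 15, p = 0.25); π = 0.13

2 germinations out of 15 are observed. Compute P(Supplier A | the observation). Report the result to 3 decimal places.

Apply Bayes' rule: the posterior for each component is proportional to its prior times its likelihood at x.
Component likelihoods at x = 2 germinations out of 15:
  f_A = 0.279283
  f_B = 0.290286
  f_C = 0.185791
  f_D = 0.155907
Multiply by the mixture weights:
  π_A·f_A = 0.13 × 0.279283 = 0.0363068
  π_B·f_B = 0.32 × 0.290286 = 0.0928916
  π_C·f_C = 0.42 × 0.185791 = 0.0780322
  π_D·f_D = 0.13 × 0.155907 = 0.0202679
Sum: 0.0363068 + 0.0928916 + 0.0780322 + 0.0202679 = 0.227498
So the posterior for Supplier A is 0.0363068 / 0.227498 ≈ 0.160.

0.160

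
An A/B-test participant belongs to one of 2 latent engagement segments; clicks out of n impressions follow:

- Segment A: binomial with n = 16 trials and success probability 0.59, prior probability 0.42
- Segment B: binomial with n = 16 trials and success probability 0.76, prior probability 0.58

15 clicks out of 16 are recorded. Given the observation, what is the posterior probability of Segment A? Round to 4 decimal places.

0.0270

Posterior ∝ prior × likelihood, so P(k | x) ∝ P(Z=k) f_k(x); normalise over all components.
Evaluate each component's likelihood at the observed value:
  L_A = 0.00239709
  L_B = 0.0625943
Weight by the priors:
  P(Z=A)·L_A = 0.42 × 0.00239709 = 0.00100678
  P(Z=B)·L_B = 0.58 × 0.0625943 = 0.0363047
Sum: 0.00100678 + 0.0363047 = 0.0373115
P(Segment A | data) = 0.00100678 / 0.0373115 ≈ 0.0270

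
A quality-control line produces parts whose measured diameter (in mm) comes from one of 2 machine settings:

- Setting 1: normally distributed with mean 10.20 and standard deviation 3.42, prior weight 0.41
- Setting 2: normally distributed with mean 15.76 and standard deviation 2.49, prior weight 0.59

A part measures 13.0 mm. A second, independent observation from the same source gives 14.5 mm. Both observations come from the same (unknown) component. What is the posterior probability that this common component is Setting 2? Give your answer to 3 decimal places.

P(component k | x) = P(Z=k)·f_k(x) / marginal(x), where marginal(x) = Σ_j P(Z=j)·f_j(x).
Since both observations come from the same component, the likelihood for component k is f_k(x₁)·f_k(x₂).
  f_1 = [0.0834319] × [0.052919] = 0.00441513
  f_2 = [0.0866798] × [0.140964] = 0.0122187
Multiply by the mixture weights:
  P(Z=1)·f_1 = 0.41 × 0.00441513 = 0.0018102
  P(Z=2)·f_2 = 0.59 × 0.0122187 = 0.00720905
Denominator: 0.0018102 + 0.00720905 = 0.00901925
So the posterior for Setting 2 is 0.00720905 / 0.00901925 ≈ 0.799.

0.799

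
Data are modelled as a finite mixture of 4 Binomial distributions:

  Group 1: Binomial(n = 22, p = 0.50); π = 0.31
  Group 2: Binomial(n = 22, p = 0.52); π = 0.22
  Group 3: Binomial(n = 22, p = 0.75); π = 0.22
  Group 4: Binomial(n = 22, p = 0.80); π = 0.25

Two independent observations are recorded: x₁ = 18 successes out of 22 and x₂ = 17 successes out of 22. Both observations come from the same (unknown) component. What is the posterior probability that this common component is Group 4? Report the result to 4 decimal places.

0.5931

P(component k | x) = w_k·f_k(x) / marginal(x), where marginal(x) = Σ_j w_j·f_j(x).
Since both observations come from the same component, the likelihood for component k is f_k(x₁)·f_k(x₂).
  L_1 = [0.00174403] × [0.00627851] = 1.09499e-05
  L_2 = [0.00300082] × [0.00997194] = 2.9924e-05
  L_3 = [0.161093] × [0.193312] = 0.0311412
  L_4 = [0.210841] × [0.189756] = 0.0400084
Prior × likelihood for each component:
  w_1·L_1 = 0.31 × 1.09499e-05 = 3.39448e-06
  w_2·L_2 = 0.22 × 2.9924e-05 = 6.58328e-06
  w_3·L_3 = 0.22 × 0.0311412 = 0.00685107
  w_4·L_4 = 0.25 × 0.0400084 = 0.0100021
Denominator: 3.39448e-06 + 6.58328e-06 + 0.00685107 + 0.0100021 = 0.0168631
P(Group 4 | data) = 0.0100021 / 0.0168631 ≈ 0.5931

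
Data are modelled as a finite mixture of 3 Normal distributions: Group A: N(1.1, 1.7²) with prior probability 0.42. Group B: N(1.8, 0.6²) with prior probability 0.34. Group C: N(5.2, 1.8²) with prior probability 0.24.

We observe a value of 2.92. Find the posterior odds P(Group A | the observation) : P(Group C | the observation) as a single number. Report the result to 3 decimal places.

Only the two components matter; the odds are (P(Z=i) f_i(x)) / (P(Z=j) f_j(x)).
Component likelihoods at x = 2.92:
  p_A = 0.132305
  p_B = 0.116445
  p_C = 0.0993658
Posterior odds = (P(Z=A)·p_A) / (P(Z=C)·p_C) = (0.42·0.132305) / (0.24·0.0993658) = 0.055568 / 0.0238478 ≈ 2.330

2.330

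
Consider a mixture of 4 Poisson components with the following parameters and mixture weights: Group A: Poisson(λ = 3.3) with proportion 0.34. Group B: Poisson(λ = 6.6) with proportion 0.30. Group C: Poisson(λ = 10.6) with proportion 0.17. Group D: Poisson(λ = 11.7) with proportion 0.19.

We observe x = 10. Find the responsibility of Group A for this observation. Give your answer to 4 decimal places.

0.0088

Apply Bayes' rule: the posterior for each component is proportional to its prior times its likelihood at x.
Poisson probabilities:
  p_A = e^(−3.3)·3.3^10/10! = 0.0015567
  p_B = e^(−6.6)·6.6^10/10! = 0.058794
  p_C = e^(−10.6)·10.6^10/10! = 0.122963
  p_D = e^(−11.7)·11.7^10/10! = 0.109863
Multiply by the mixture weights:
  π_A·p_A = 0.34 × 0.0015567 = 0.000529278
  π_B·p_B = 0.30 × 0.058794 = 0.0176382
  π_C·p_C = 0.17 × 0.122963 = 0.0209037
  π_D·p_D = 0.19 × 0.109863 = 0.0208739
Sum: 0.000529278 + 0.0176382 + 0.0209037 + 0.0208739 = 0.0599451
So the posterior for Group A is 0.000529278 / 0.0599451 ≈ 0.0088.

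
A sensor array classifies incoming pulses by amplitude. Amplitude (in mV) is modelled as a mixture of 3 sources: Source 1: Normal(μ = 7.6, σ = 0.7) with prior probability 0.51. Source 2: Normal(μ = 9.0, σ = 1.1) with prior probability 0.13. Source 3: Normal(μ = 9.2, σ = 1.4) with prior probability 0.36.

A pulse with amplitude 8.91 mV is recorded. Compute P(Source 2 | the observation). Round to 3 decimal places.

The responsibility of component k is w_k f_k(x) divided by Σ_j w_j f_j(x).
Component likelihoods at x = 8.91 mV:
  L_1 = (1/(0.7·√(2π)))·exp(−(8.91−7.6)²/(2·0.7²)) = 0.569918·exp(-1.75112) = 0.0989257
  L_2 = (1/(1.1·√(2π)))·exp(−(8.91−9.0)²/(2·1.1²)) = 0.362675·exp(-0.00335) = 0.361463
  L_3 = (1/(1.4·√(2π)))·exp(−(8.91−9.2)²/(2·1.4²)) = 0.284959·exp(-0.02145) = 0.27891
Prior × likelihood for each component:
  w_1·L_1 = 0.51 × 0.0989257 = 0.0504521
  w_2·L_2 = 0.13 × 0.361463 = 0.0469902
  w_3·L_3 = 0.36 × 0.27891 = 0.100408
Sum: 0.0504521 + 0.0469902 + 0.100408 = 0.19785
So the posterior for Source 2 is 0.0469902 / 0.19785 ≈ 0.238.

0.238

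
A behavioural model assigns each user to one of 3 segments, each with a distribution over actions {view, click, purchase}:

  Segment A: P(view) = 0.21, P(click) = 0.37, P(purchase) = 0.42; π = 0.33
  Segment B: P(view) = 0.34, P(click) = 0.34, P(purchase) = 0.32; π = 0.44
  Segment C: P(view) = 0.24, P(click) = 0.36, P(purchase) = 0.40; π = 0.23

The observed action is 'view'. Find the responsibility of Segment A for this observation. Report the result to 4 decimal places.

0.2528

The responsibility of component k is w_k f_k(x) divided by Σ_j w_j f_j(x).
Evaluate each component's likelihood at the observed value:
  L_A = P(view | comp) = 0.21
  L_B = P(view | comp) = 0.34
  L_C = P(view | comp) = 0.24
Unnormalised posteriors:
  w_A·L_A = 0.33 × 0.21 = 0.0693
  w_B·L_B = 0.44 × 0.34 = 0.1496
  w_C·L_C = 0.23 × 0.24 = 0.0552
Denominator: 0.0693 + 0.1496 + 0.0552 = 0.2741
Responsibility of Segment A: 0.0693 / 0.2741 ≈ 0.2528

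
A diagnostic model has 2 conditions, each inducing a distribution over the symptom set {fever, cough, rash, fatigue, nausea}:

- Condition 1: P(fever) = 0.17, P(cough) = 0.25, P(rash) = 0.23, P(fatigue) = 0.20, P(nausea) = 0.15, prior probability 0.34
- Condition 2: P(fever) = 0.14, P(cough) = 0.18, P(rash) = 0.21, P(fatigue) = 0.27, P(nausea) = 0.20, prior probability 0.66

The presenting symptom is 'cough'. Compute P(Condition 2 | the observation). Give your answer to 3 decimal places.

0.583

By Bayes' theorem, P(k | x) = π_k f_k(x) / Σ_j π_j f_j(x).
Component likelihoods at x = 'cough':
  p_1 = P(cough | comp) = 0.25
  p_2 = P(cough | comp) = 0.18
Weight by the priors:
  π_1·p_1 = 0.34 × 0.25 = 0.085
  π_2·p_2 = 0.66 × 0.18 = 0.1188
Marginal: 0.085 + 0.1188 = 0.2038
P(Condition 2 | data) ≈ 0.583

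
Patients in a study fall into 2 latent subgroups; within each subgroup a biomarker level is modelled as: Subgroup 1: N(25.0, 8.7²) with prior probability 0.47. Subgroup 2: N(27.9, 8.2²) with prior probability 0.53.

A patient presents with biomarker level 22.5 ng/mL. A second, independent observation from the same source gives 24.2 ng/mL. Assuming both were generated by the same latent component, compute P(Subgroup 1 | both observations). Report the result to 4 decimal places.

0.5086

Apply Bayes' rule: the posterior for each component is proportional to its prior times its likelihood at x.
Since both observations come from the same component, the likelihood for component k is f_k(x₁)·f_k(x₂).
  p_1 = [(1/(8.7·√(2π)))·exp(−(22.5−25.0)²/(2·8.7²)) = 0.045855·exp(-0.04129) = 0.0440008] × [0.045662] = 0.00200916
  p_2 = [(1/(8.2·√(2π)))·exp(−(22.5−27.9)²/(2·8.2²)) = 0.048651·exp(-0.21684) = 0.0391675] × [0.0439425] = 0.00172112
Multiply by the mixture weights:
  w_1·p_1 = 0.47 × 0.00200916 = 0.000944306
  w_2·p_2 = 0.53 × 0.00172112 = 0.000912194
Sum: 0.000944306 + 0.000912194 = 0.0018565
Responsibility of Subgroup 1: 0.000944306 / 0.0018565 ≈ 0.5086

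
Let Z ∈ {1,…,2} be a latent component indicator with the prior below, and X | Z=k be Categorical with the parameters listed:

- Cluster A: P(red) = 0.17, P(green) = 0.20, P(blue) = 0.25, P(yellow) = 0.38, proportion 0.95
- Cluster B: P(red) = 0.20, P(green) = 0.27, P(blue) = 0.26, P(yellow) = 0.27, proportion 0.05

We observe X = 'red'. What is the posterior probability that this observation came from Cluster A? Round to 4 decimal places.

0.9417

Posterior ∝ prior × likelihood, so P(k | x) ∝ P(Z=k) f_k(x); normalise over all components.
Evaluate each component's likelihood at the observed value:
  p_A = P(red | comp) = 0.17
  p_B = P(red | comp) = 0.20
Prior × likelihood for each component:
  P(Z=A)·p_A = 0.95 × 0.17 = 0.1615
  P(Z=B)·p_B = 0.05 × 0.2 = 0.01
Marginal: 0.1615 + 0.01 = 0.1715
P(Cluster A | 'red') ≈ 0.9417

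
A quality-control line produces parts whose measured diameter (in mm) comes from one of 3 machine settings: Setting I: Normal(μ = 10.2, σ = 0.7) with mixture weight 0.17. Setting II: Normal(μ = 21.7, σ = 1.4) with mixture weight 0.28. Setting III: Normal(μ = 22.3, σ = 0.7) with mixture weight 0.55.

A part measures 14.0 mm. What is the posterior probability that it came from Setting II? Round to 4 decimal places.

0.3579

Posterior ∝ prior × likelihood, so P(k | x) ∝ π_k f_k(x); normalise over all components.
Evaluate each component's likelihood at the observed value:
  f_I = 2.27309e-07
  f_II = 7.69269e-08
  f_III = 1.68532e-31
Prior × likelihood for each component:
  π_I·f_I = 0.17 × 2.27309e-07 = 3.86425e-08
  π_II·f_II = 0.28 × 7.69269e-08 = 2.15395e-08
  π_III·f_III = 0.55 × 1.68532e-31 = 9.26926e-32
Sum: 3.86425e-08 + 2.15395e-08 + 9.26926e-32 = 6.0182e-08
Responsibility of Setting II: 2.15395e-08 / 6.0182e-08 ≈ 0.3579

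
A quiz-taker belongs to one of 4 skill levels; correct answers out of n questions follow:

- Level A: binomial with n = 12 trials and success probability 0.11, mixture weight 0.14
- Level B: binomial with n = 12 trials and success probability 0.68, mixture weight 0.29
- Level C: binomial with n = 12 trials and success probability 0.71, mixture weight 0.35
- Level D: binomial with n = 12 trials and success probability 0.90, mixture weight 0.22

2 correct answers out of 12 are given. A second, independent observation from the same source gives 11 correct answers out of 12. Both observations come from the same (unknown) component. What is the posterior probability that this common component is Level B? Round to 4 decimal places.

Apply Bayes' rule: the posterior for each component is proportional to its prior times its likelihood at x.
Since both observations come from the same component, the likelihood for component k is f_k(x₁)·f_k(x₂).
  p_A = [0.249017] × [3.04713e-10] = 7.58787e-11
  p_B = [0.000343607] × [0.0551988] = 1.89667e-05
  p_C = [0.000139972] × [0.0804306] = 1.1258e-05
  p_D = [5.346e-09] × [0.376573] = 2.01316e-09
Prior × likelihood for each component:
  π_A·p_A = 0.14 × 7.58787e-11 = 1.0623e-11
  π_B·p_B = 0.29 × 1.89667e-05 = 5.50033e-06
  π_C·p_C = 0.35 × 1.1258e-05 = 3.9403e-06
  π_D·p_D = 0.22 × 2.01316e-09 = 4.42895e-10
Denominator: 1.0623e-11 + 5.50033e-06 + 3.9403e-06 + 4.42895e-10 = 9.44109e-06
Responsibility of Level B: 5.50033e-06 / 9.44109e-06 ≈ 0.5826

0.5826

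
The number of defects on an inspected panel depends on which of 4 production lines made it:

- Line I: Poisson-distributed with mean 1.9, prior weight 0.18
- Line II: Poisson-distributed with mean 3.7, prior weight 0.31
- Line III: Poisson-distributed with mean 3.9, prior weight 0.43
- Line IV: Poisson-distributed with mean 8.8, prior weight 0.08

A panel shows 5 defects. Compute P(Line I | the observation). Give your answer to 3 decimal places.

0.046

P(component k | x) = π_k·f_k(x) / marginal(x), where marginal(x) = Σ_j π_j·f_j(x).
Evaluate each component's likelihood at the observed value:
  f_I = e^(−1.9)·1.9^5/5! = 0.0308622
  f_II = e^(−3.7)·3.7^5/5! = 0.142869
  f_III = e^(−3.9)·3.9^5/5! = 0.152193
  f_IV = e^(−8.8)·8.8^5/5! = 0.0662889
Multiply by the mixture weights:
  π_I·f_I = 0.18 × 0.0308622 = 0.0055552
  π_II·f_II = 0.31 × 0.142869 = 0.0442894
  π_III·f_III = 0.43 × 0.152193 = 0.0654428
  π_IV·f_IV = 0.08 × 0.0662889 = 0.00530311
Evidence: 0.0055552 + 0.0442894 + 0.0654428 + 0.00530311 = 0.12059
Responsibility of Line I: 0.0055552 / 0.12059 ≈ 0.046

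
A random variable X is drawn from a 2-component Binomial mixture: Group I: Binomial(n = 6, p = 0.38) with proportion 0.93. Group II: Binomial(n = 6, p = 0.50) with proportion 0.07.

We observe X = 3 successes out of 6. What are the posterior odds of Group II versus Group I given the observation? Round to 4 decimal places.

Only the two components matter; the odds are (P(Z=i) f_i(x)) / (P(Z=j) f_j(x)).
Evaluate each component's likelihood at the observed value:
  p_I = C(6,3)·0.38^3·0.62^3 = 20·0.054872·0.238328 = 0.261551
  p_II = C(6,3)·0.50^3·0.50^3 = 20·0.125·0.125 = 0.3125
Posterior odds = (P(Z=II)·p_II) / (P(Z=I)·p_I) = (0.07·0.3125) / (0.93·0.261551) = 0.021875 / 0.243242 ≈ 0.0899

0.0899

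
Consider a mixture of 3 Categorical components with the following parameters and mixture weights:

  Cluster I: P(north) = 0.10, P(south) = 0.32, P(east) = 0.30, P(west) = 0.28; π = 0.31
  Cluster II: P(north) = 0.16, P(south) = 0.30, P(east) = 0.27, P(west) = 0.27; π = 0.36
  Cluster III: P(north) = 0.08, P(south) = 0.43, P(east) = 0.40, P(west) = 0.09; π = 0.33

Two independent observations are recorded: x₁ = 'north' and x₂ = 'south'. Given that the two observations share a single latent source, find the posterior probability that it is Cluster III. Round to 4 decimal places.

P(component k | x) = π_k·f_k(x) / marginal(x), where marginal(x) = Σ_j π_j·f_j(x).
Since both observations come from the same component, the likelihood for component k is f_k(x₁)·f_k(x₂).
  p_I = [P(north | comp) = 0.10] × [0.32] = 0.032
  p_II = [P(north | comp) = 0.16] × [0.3] = 0.048
  p_III = [P(north | comp) = 0.08] × [0.43] = 0.0344
Prior × likelihood for each component:
  π_I·p_I = 0.31 × 0.032 = 0.00992
  π_II·p_II = 0.36 × 0.048 = 0.01728
  π_III·p_III = 0.33 × 0.0344 = 0.011352
Evidence: 0.00992 + 0.01728 + 0.011352 = 0.038552
Responsibility of Cluster III: 0.011352 / 0.038552 ≈ 0.2945

0.2945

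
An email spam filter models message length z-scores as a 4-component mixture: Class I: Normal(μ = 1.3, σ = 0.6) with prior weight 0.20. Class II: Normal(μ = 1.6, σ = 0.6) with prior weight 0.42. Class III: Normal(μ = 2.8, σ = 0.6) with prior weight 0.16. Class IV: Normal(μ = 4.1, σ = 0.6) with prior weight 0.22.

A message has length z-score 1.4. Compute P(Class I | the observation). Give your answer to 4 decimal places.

Apply Bayes' rule: the posterior for each component is proportional to its prior times its likelihood at x.
Evaluate each component's likelihood at the observed value:
  f_I = (1/(0.6·√(2π)))·exp(−(1.4−1.3)²/(2·0.6²)) = 0.664904·exp(-0.01389) = 0.655733
  f_II = (1/(0.6·√(2π)))·exp(−(1.4−1.6)²/(2·0.6²)) = 0.664904·exp(-0.05556) = 0.628972
  f_III = (1/(0.6·√(2π)))·exp(−(1.4−2.8)²/(2·0.6²)) = 0.664904·exp(-2.72222) = 0.0437031
  f_IV = (1/(0.6·√(2π)))·exp(−(1.4−4.1)²/(2·0.6²)) = 0.664904·exp(-10.12500) = 2.66396e-05
Unnormalised posteriors:
  π_I·f_I = 0.20 × 0.655733 = 0.131147
  π_II·f_II = 0.42 × 0.628972 = 0.264168
  π_III·f_III = 0.16 × 0.0437031 = 0.0069925
  π_IV·f_IV = 0.22 × 2.66396e-05 = 5.86071e-06
Marginal: 0.131147 + 0.264168 + 0.0069925 + 5.86071e-06 = 0.402313
P(Class I | data) = 0.131147 / 0.402313 ≈ 0.3260

0.3260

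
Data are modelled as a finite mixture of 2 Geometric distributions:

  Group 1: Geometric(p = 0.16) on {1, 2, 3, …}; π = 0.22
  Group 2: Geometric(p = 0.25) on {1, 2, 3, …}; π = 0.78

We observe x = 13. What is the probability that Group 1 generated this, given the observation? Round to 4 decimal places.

0.4129

By Bayes' theorem, P(k | x) = P(Z=k) f_k(x) / Σ_j P(Z=j) f_j(x).
Component likelihoods at x = 13:
  f_1 = 0.16·(1−0.16)^12 = 0.16·0.12341 = 0.0197456
  f_2 = 0.25·(1−0.25)^12 = 0.25·0.0316764 = 0.00791909
Weight by the priors:
  P(Z=1)·f_1 = 0.22 × 0.0197456 = 0.00434404
  P(Z=2)·f_2 = 0.78 × 0.00791909 = 0.00617689
Denominator: 0.00434404 + 0.00617689 = 0.0105209
P(Group 1 | data) = 0.00434404 / 0.0105209 ≈ 0.4129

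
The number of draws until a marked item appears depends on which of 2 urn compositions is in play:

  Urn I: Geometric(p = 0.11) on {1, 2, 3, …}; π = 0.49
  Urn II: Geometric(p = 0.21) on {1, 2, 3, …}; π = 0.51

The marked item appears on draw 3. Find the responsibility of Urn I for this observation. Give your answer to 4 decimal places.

0.3898

By Bayes' theorem, P(k | x) = w_k f_k(x) / Σ_j w_j f_j(x).
Geometric probabilities:
  L_I = 0.11·(1−0.11)^2 = 0.11·0.7921 = 0.087131
  L_II = 0.21·(1−0.21)^2 = 0.21·0.6241 = 0.131061
Multiply by the mixture weights:
  w_I·L_I = 0.49 × 0.087131 = 0.0426942
  w_II·L_II = 0.51 × 0.131061 = 0.0668411
Normaliser: 0.0426942 + 0.0668411 = 0.109535
So the posterior for Urn I is 0.0426942 / 0.109535 ≈ 0.3898.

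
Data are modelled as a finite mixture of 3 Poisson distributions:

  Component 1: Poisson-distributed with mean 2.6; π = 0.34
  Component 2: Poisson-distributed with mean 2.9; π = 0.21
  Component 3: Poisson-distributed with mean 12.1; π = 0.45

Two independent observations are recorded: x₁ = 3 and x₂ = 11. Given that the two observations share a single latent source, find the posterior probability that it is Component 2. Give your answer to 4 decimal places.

0.0817

P(component k | x) = π_k·f_k(x) / marginal(x), where marginal(x) = Σ_j π_j·f_j(x).
Since both observations come from the same component, the likelihood for component k is f_k(x₁)·f_k(x₂).
  L_1 = [0.217572] × [6.82945e-05] = 1.4859e-05
  L_2 = [0.22366] × [0.000168178] = 3.76146e-05
  L_3 = [0.0016415] × [0.113376] = 0.000186107
Prior × likelihood for each component:
  π_1·L_1 = 0.34 × 1.4859e-05 = 5.05205e-06
  π_2·L_2 = 0.21 × 3.76146e-05 = 7.89908e-06
  π_3·L_3 = 0.45 × 0.000186107 = 8.3748e-05
Evidence: 5.05205e-06 + 7.89908e-06 + 8.3748e-05 = 9.66991e-05
So the posterior for Component 2 is 7.89908e-06 / 9.66991e-05 ≈ 0.0817.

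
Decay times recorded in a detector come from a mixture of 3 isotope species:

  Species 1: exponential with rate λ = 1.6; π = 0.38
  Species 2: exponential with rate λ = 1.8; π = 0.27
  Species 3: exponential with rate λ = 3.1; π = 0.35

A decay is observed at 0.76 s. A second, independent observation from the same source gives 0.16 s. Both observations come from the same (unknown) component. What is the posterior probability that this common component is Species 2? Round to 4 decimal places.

0.2858

P(component k | x) = w_k·f_k(x) / marginal(x), where marginal(x) = Σ_j w_j·f_j(x).
Since both observations come from the same component, the likelihood for component k is f_k(x₁)·f_k(x₂).
  p_1 = [1.6·e^(−1.6·0.76) = 1.6·e^(−1.2160) = 0.474262] × [1.23863] = 0.587433
  p_2 = [1.8·e^(−1.8·0.76) = 1.8·e^(−1.3680) = 0.458308] × [1.34957] = 0.618519
  p_3 = [3.1·e^(−3.1·0.76) = 3.1·e^(−2.3560) = 0.293876] × [1.88778] = 0.554773
Unnormalised posteriors:
  w_1·p_1 = 0.38 × 0.587433 = 0.223225
  w_2·p_2 = 0.27 × 0.618519 = 0.167
  w_3·p_3 = 0.35 × 0.554773 = 0.194171
Sum: 0.223225 + 0.167 + 0.194171 = 0.584396
P(Species 2 | x) = 0.167 / 0.584396 ≈ 0.2858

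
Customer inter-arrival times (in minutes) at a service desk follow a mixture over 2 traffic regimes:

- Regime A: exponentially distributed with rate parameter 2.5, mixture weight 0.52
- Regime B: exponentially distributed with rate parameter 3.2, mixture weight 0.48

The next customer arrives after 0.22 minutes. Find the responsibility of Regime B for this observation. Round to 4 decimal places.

0.5032

By Bayes' theorem, P(k | x) = w_k f_k(x) / Σ_j w_j f_j(x).
Evaluate each component's likelihood at the observed value:
  L_A = 1.44237
  L_B = 1.58273
Weight by the priors:
  w_A·L_A = 0.52 × 1.44237 = 0.750035
  w_B·L_B = 0.48 × 1.58273 = 0.75971
Evidence: 0.750035 + 0.75971 = 1.50974
So the posterior for Regime B is 0.75971 / 1.50974 ≈ 0.5032.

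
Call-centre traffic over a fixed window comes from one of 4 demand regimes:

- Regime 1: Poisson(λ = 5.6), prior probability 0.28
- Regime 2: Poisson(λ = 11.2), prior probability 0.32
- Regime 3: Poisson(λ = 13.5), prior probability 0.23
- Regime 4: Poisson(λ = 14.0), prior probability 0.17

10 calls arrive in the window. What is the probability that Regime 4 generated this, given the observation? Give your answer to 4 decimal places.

0.1506

Posterior ∝ prior × likelihood, so P(k | x) ∝ π_k f_k(x); normalise over all components.
Poisson probabilities:
  L_1 = e^(−5.6)·5.6^10/10! = 0.0309078
  L_2 = e^(−11.2)·11.2^10/10! = 0.117036
  L_3 = e^(−13.5)·13.5^10/10! = 0.0759625
  L_4 = e^(−14.0)·14.0^10/10! = 0.0662818
Weight by the priors:
  π_1·L_1 = 0.28 × 0.0309078 = 0.00865418
  π_2·L_2 = 0.32 × 0.117036 = 0.0374515
  π_3·L_3 = 0.23 × 0.0759625 = 0.0174714
  π_4·L_4 = 0.17 × 0.0662818 = 0.0112679
Sum: 0.00865418 + 0.0374515 + 0.0174714 + 0.0112679 = 0.0748449
So the posterior for Regime 4 is 0.0112679 / 0.0748449 ≈ 0.1506.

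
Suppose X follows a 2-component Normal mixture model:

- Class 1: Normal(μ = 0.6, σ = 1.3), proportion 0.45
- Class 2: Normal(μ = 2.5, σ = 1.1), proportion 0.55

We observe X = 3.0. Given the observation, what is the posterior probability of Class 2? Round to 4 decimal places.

Apply Bayes' rule: the posterior for each component is proportional to its prior times its likelihood at x.
Normal densities:
  L_1 = (1/(1.3·√(2π)))·exp(−(3.0−0.6)²/(2·1.3²)) = 0.306879·exp(-1.70414) = 0.05583
  L_2 = (1/(1.1·√(2π)))·exp(−(3.0−2.5)²/(2·1.1²)) = 0.362675·exp(-0.10331) = 0.327079
Prior × likelihood for each component:
  π_1·L_1 = 0.45 × 0.05583 = 0.0251235
  π_2·L_2 = 0.55 × 0.327079 = 0.179893
Marginal: 0.0251235 + 0.179893 = 0.205017
So the posterior for Class 2 is 0.179893 / 0.205017 ≈ 0.8775.

0.8775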